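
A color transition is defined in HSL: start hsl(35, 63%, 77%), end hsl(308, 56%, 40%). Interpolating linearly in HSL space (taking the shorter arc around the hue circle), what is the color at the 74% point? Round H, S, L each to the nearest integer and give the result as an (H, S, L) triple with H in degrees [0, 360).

Hue: 308 − 35 = 273°, but |273| > 180 so the shorter arc goes the other way: Δh = 273 − 360 = -87°.
H = 35 + 0.74 × (-87) = -29.38 → -29 → -29 mod 360 = 331°
S = 63 + 0.74 × (56 − 63) = 57.82 → 58%
L = 77 + 0.74 × (40 − 77) = 49.62 → 50%

(331, 58, 50)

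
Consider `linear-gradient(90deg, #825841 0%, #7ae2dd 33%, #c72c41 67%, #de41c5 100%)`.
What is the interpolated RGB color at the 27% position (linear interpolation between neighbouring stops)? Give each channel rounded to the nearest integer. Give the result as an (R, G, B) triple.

(123, 201, 193)

27% lies between the 0% and 33% stops, so the local fraction is t = (27 − 0)/(33 − 0) = 27/33 ≈ 0.8182.
#825841 → (130, 88, 65); #7ae2dd → (122, 226, 221).
R = 130 + 0.8182 × (122 − 130) = 123.454 → 123
G = 88 + 0.8182 × (226 − 88) = 200.912 → 201
B = 65 + 0.8182 × (221 − 65) = 192.639 → 193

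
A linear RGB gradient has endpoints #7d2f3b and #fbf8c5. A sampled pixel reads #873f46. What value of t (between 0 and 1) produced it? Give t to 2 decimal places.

0.08

Invert the lerp on the G channel (largest span, 201): t = (63 − 47) / (248 − 47) = 16/201 = 0.079602.
Check on R: (135 − 125)/(251 − 125) = 0.07937 ✓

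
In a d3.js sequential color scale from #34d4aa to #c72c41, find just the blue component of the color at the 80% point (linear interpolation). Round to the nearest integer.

B₁ = 170 (from #34d4aa), B₂ = 65 (from #c72c41).
B = 170 + 0.8 × (65 − 170) = 86 → 86

86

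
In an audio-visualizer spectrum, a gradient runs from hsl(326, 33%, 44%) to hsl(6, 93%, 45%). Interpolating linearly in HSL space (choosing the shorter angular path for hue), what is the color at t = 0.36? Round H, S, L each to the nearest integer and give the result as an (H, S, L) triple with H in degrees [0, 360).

Hue: 6 − 326 = -320°, but |-320| > 180 so the shorter arc goes the other way: Δh = -320 + 360 = 40°.
H = 326 + 0.36 × (40) = 340.4 → 340°
S = 33 + 0.36 × (93 − 33) = 54.6 → 55%
L = 44 + 0.36 × (45 − 44) = 44.36 → 44%

(340, 55, 44)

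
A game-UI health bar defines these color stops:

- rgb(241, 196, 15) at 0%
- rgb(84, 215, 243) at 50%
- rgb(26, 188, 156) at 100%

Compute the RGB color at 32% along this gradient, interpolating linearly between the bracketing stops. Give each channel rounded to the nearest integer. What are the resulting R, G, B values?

32% lies between the 0% and 50% stops, so the local fraction is t = (32 − 0)/(50 − 0) = 32/50 ≈ 0.64.
R = 241 + 0.64 × (84 − 241) = 140.52 → 141
G = 196 + 0.64 × (215 − 196) = 208.16 → 208
B = 15 + 0.64 × (243 − 15) = 160.92 → 161

(141, 208, 161)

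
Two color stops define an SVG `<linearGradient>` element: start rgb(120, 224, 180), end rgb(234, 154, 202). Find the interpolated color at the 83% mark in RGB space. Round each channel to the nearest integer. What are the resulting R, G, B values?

83% corresponds to t = 0.83.
R = 120 + 0.83 × (234 − 120) = 120 + 0.83 × 114 = 214.62 → 215
G = 224 + 0.83 × (154 − 224) = 224 + 0.83 × -70 = 165.9 → 166
B = 180 + 0.83 × (202 − 180) = 180 + 0.83 × 22 = 198.26 → 198
So the blended color is (215, 166, 198), about #d7a6c6.

(215, 166, 198)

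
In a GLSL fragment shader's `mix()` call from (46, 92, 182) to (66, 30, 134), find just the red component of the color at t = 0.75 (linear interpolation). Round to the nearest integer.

61

R = 46 + 0.75 × (66 − 46) = 61 → 61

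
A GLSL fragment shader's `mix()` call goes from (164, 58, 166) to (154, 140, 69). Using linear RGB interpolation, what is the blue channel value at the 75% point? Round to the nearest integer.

B = 166 + 0.75 × (69 − 166) = 93.25 → 93

93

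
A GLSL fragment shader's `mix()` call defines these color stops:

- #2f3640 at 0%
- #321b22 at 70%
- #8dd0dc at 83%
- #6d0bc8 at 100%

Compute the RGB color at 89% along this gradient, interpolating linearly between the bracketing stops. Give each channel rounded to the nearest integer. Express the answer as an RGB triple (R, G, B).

(130, 138, 213)

89% lies between the 83% and 100% stops, so the local fraction is t = (89 − 83)/(100 − 83) = 6/17 ≈ 0.3529.
#8dd0dc → (141, 208, 220); #6d0bc8 → (109, 11, 200).
R = 141 + 0.3529 × (109 − 141) = 129.707 → 130
G = 208 + 0.3529 × (11 − 208) = 138.479 → 138
B = 220 + 0.3529 × (200 − 220) = 212.942 → 213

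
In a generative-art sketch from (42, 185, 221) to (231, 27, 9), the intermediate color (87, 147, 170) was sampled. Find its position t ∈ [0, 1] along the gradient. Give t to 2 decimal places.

0.24

Invert the lerp on the B channel (largest span, 212): t = (170 − 221) / (9 − 221) = -51/-212 = 0.24057.
Check on R: (87 − 42)/(231 − 42) = 0.2381 ✓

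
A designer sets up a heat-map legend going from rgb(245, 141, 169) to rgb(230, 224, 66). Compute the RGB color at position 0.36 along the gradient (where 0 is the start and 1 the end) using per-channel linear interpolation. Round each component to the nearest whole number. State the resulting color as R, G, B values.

(240, 171, 132)

R = 245 + 0.36 × (230 − 245) = 245 + 0.36 × -15 = 239.6 → 240
G = 141 + 0.36 × (224 − 141) = 141 + 0.36 × 83 = 170.88 → 171
B = 169 + 0.36 × (66 − 169) = 169 + 0.36 × -103 = 131.92 → 132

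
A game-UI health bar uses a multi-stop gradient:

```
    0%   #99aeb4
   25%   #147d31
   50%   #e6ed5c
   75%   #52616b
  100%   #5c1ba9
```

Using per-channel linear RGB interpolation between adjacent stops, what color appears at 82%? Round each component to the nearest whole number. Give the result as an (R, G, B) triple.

(85, 77, 124)

82% lies between the 75% and 100% stops, so the local fraction is t = (82 − 75)/(100 − 75) = 7/25 ≈ 0.28.
#52616b → (82, 97, 107); #5c1ba9 → (92, 27, 169).
R = 82 + 0.28 × (92 − 82) = 84.8 → 85
G = 97 + 0.28 × (27 − 97) = 77.4 → 77
B = 107 + 0.28 × (169 − 107) = 124.36 → 124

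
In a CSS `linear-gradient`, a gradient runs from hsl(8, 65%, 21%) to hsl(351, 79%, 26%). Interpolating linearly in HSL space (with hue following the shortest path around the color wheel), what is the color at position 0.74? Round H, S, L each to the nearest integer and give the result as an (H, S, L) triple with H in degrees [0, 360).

(355, 75, 25)

Hue: 351 − 8 = 343°, but |343| > 180 so the shorter arc goes the other way: Δh = 343 − 360 = -17°.
H = 8 + 0.74 × (-17) = -4.58 → -5 → -5 mod 360 = 355°
S = 65 + 0.74 × (79 − 65) = 75.36 → 75%
L = 21 + 0.74 × (26 − 21) = 24.7 → 25%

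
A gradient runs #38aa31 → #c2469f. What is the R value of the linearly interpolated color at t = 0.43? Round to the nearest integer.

R₁ = 56 (from #38aa31), R₂ = 194 (from #c2469f).
R = 56 + 0.43 × (194 − 56) = 115.34 → 115

115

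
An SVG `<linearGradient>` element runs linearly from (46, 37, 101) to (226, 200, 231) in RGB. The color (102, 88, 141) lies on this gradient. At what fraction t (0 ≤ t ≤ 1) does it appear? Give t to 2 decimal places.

Invert the lerp on the R channel (largest span, 180): t = (102 − 46) / (226 − 46) = 56/180 = 0.31111.
Check on G: (88 − 37)/(200 − 37) = 0.3129 ✓

0.31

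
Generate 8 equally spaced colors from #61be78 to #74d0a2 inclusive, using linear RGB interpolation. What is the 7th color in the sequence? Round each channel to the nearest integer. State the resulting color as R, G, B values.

(113, 205, 156)

With 8 swatches and endpoints inclusive, swatch 7 sits at t = (7 − 1)/(8 − 1) = 6/7 ≈ 0.8571.
#61be78 → (97, 190, 120); #74d0a2 → (116, 208, 162).
R = 97 + 0.8571 × (116 − 97) = 113.285 → 113
G = 190 + 0.8571 × (208 − 190) = 205.428 → 205
B = 120 + 0.8571 × (162 − 120) = 155.998 → 156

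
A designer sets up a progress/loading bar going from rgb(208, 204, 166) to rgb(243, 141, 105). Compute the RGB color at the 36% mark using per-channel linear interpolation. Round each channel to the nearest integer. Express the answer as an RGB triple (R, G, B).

36% corresponds to t = 0.36.
R = 208 + 0.36 × (243 − 208) = 208 + 0.36 × 35 = 220.6 → 221
G = 204 + 0.36 × (141 − 204) = 204 + 0.36 × -63 = 181.32 → 181
B = 166 + 0.36 × (105 − 166) = 166 + 0.36 × -61 = 144.04 → 144

(221, 181, 144)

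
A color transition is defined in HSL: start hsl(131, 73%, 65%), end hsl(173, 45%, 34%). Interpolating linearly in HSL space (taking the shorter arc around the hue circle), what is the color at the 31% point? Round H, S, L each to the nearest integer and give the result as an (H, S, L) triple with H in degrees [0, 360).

(144, 64, 55)

Hue arc: Δh = 173 − 131 = 42° (|Δh| ≤ 180, already the shorter path).
H = 131 + 0.31 × (42) = 144.02 → 144°
S = 73 + 0.31 × (45 − 73) = 64.32 → 64%
L = 65 + 0.31 × (34 − 65) = 55.39 → 55%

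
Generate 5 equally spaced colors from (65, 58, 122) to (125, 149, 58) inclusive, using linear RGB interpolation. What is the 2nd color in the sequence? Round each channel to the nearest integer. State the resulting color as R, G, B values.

With 5 swatches and endpoints inclusive, swatch 2 sits at t = (2 − 1)/(5 − 1) = 1/4 ≈ 0.25.
R = 65 + 0.25 × (125 − 65) = 80 → 80
G = 58 + 0.25 × (149 − 58) = 80.75 → 81
B = 122 + 0.25 × (58 − 122) = 106 → 106

(80, 81, 106)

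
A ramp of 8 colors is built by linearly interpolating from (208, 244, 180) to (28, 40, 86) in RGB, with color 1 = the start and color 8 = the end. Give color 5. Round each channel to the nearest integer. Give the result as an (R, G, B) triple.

With 8 swatches and endpoints inclusive, swatch 5 sits at t = (5 − 1)/(8 − 1) = 4/7 ≈ 0.5714.
R = 208 + 0.5714 × (28 − 208) = 105.148 → 105
G = 244 + 0.5714 × (40 − 244) = 127.434 → 127
B = 180 + 0.5714 × (86 − 180) = 126.288 → 126

(105, 127, 126)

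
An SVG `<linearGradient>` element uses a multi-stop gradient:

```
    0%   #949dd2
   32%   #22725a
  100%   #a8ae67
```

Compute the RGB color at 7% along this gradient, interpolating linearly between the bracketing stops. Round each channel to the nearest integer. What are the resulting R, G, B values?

(123, 148, 184)

7% lies between the 0% and 32% stops, so the local fraction is t = (7 − 0)/(32 − 0) = 7/32 ≈ 0.2188.
#949dd2 → (148, 157, 210); #22725a → (34, 114, 90).
R = 148 + 0.2188 × (34 − 148) = 123.057 → 123
G = 157 + 0.2188 × (114 − 157) = 147.592 → 148
B = 210 + 0.2188 × (90 − 210) = 183.744 → 184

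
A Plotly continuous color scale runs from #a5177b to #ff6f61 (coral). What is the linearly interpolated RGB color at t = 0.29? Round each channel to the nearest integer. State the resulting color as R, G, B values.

#a5177b → (165, 23, 123); #ff6f61 → (255, 111, 97).
R = 165 + 0.29 × (255 − 165) = 165 + 0.29 × 90 = 191.1 → 191
G = 23 + 0.29 × (111 − 23) = 23 + 0.29 × 88 = 48.52 → 49
B = 123 + 0.29 × (97 − 123) = 123 + 0.29 × -26 = 115.46 → 115

(191, 49, 115)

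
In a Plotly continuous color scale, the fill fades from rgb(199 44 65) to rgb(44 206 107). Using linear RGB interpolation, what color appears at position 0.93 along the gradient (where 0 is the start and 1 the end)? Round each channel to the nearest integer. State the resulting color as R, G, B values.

(55, 195, 104)

R = 199 + 0.93 × (44 − 199) = 199 + 0.93 × -155 = 54.85 → 55
G = 44 + 0.93 × (206 − 44) = 44 + 0.93 × 162 = 194.66 → 195
B = 65 + 0.93 × (107 − 65) = 65 + 0.93 × 42 = 104.06 → 104
So the blended color is (55, 195, 104), about #37c368.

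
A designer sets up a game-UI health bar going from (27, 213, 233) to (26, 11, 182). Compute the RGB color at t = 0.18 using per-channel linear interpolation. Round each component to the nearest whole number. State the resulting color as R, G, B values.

R = 27 + 0.18 × (26 − 27) = 27 + 0.18 × -1 = 26.82 → 27
G = 213 + 0.18 × (11 − 213) = 213 + 0.18 × -202 = 176.64 → 177
B = 233 + 0.18 × (182 − 233) = 233 + 0.18 × -51 = 223.82 → 224

(27, 177, 224)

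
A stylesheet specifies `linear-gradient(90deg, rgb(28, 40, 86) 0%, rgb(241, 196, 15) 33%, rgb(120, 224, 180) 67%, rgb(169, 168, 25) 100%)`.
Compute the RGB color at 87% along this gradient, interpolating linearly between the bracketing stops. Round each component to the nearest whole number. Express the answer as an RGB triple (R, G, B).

(150, 190, 86)

87% lies between the 67% and 100% stops, so the local fraction is t = (87 − 67)/(100 − 67) = 20/33 ≈ 0.6061.
R = 120 + 0.6061 × (169 − 120) = 149.699 → 150
G = 224 + 0.6061 × (168 − 224) = 190.058 → 190
B = 180 + 0.6061 × (25 − 180) = 86.055 → 86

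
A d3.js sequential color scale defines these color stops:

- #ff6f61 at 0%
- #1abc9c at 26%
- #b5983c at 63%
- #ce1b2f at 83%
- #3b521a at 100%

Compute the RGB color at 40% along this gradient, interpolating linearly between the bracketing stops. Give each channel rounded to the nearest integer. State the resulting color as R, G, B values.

40% lies between the 26% and 63% stops, so the local fraction is t = (40 − 26)/(63 − 26) = 14/37 ≈ 0.3784.
#1abc9c → (26, 188, 156); #b5983c → (181, 152, 60).
R = 26 + 0.3784 × (181 − 26) = 84.652 → 85
G = 188 + 0.3784 × (152 − 188) = 174.378 → 174
B = 156 + 0.3784 × (60 − 156) = 119.674 → 120

(85, 174, 120)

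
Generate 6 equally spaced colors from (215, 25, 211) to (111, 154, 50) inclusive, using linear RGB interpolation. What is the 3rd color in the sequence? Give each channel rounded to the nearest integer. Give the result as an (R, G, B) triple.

With 6 swatches and endpoints inclusive, swatch 3 sits at t = (3 − 1)/(6 − 1) = 2/5 ≈ 0.4.
R = 215 + 0.4 × (111 − 215) = 173.4 → 173
G = 25 + 0.4 × (154 − 25) = 76.6 → 77
B = 211 + 0.4 × (50 − 211) = 146.6 → 147

(173, 77, 147)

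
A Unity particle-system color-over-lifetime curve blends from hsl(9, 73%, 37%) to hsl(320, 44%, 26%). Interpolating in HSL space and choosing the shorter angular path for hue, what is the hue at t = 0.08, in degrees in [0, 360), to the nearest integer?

5

Hue: 320 − 9 = 311°, but |311| > 180 so the shorter arc goes the other way: Δh = 311 − 360 = -49°.
H = 9 + 0.08 × (-49) = 5.08 → 5°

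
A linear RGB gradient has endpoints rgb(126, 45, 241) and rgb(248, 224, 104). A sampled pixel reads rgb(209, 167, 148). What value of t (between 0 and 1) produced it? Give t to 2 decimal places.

0.68

Invert the lerp on the G channel (largest span, 179): t = (167 − 45) / (224 − 45) = 122/179 = 0.68156.
Check on R: (209 − 126)/(248 − 126) = 0.6803 ✓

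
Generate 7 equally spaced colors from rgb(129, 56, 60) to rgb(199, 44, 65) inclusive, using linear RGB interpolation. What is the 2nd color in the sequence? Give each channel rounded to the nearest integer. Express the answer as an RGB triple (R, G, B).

(141, 54, 61)

With 7 swatches and endpoints inclusive, swatch 2 sits at t = (2 − 1)/(7 − 1) = 1/6 ≈ 0.1667.
R = 129 + 0.1667 × (199 − 129) = 140.669 → 141
G = 56 + 0.1667 × (44 − 56) = 54 → 54
B = 60 + 0.1667 × (65 − 60) = 60.834 → 61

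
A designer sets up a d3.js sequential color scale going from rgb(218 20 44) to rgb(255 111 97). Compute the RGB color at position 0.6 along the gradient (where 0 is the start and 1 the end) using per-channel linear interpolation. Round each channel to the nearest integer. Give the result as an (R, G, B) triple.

R = 218 + 0.6 × (255 − 218) = 218 + 0.6 × 37 = 240.2 → 240
G = 20 + 0.6 × (111 − 20) = 20 + 0.6 × 91 = 74.6 → 75
B = 44 + 0.6 × (97 − 44) = 44 + 0.6 × 53 = 75.8 → 76

(240, 75, 76)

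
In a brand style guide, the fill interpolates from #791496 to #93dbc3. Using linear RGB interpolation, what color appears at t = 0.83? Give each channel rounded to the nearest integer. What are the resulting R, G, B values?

(143, 185, 187)

#791496 → (121, 20, 150); #93dbc3 → (147, 219, 195).
R = 121 + 0.83 × (147 − 121) = 121 + 0.83 × 26 = 142.58 → 143
G = 20 + 0.83 × (219 − 20) = 20 + 0.83 × 199 = 185.17 → 185
B = 150 + 0.83 × (195 − 150) = 150 + 0.83 × 45 = 187.35 → 187
So the blended color is (143, 185, 187), about #8fb9bb.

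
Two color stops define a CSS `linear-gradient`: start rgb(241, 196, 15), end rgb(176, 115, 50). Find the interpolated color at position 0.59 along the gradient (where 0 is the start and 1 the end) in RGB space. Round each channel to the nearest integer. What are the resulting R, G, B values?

(203, 148, 36)

R = 241 + 0.59 × (176 − 241) = 241 + 0.59 × -65 = 202.65 → 203
G = 196 + 0.59 × (115 − 196) = 196 + 0.59 × -81 = 148.21 → 148
B = 15 + 0.59 × (50 − 15) = 15 + 0.59 × 35 = 35.65 → 36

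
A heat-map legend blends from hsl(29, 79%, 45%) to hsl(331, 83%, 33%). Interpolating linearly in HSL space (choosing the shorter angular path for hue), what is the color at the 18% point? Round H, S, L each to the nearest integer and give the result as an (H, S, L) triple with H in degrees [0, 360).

Hue: 331 − 29 = 302°, but |302| > 180 so the shorter arc goes the other way: Δh = 302 − 360 = -58°.
H = 29 + 0.18 × (-58) = 18.56 → 19°
S = 79 + 0.18 × (83 − 79) = 79.72 → 80%
L = 45 + 0.18 × (33 − 45) = 42.84 → 43%

(19, 80, 43)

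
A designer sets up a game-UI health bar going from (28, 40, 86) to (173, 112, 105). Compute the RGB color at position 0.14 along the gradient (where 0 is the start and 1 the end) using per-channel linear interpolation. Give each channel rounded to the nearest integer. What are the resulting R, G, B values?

(48, 50, 89)

R = 28 + 0.14 × (173 − 28) = 28 + 0.14 × 145 = 48.3 → 48
G = 40 + 0.14 × (112 − 40) = 40 + 0.14 × 72 = 50.08 → 50
B = 86 + 0.14 × (105 − 86) = 86 + 0.14 × 19 = 88.66 → 89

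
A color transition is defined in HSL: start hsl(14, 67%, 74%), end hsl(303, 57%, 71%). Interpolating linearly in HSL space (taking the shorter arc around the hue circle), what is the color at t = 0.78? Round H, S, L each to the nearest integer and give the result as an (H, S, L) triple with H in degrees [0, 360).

Hue: 303 − 14 = 289°, but |289| > 180 so the shorter arc goes the other way: Δh = 289 − 360 = -71°.
H = 14 + 0.78 × (-71) = -41.38 → -41 → -41 mod 360 = 319°
S = 67 + 0.78 × (57 − 67) = 59.2 → 59%
L = 74 + 0.78 × (71 − 74) = 71.66 → 72%

(319, 59, 72)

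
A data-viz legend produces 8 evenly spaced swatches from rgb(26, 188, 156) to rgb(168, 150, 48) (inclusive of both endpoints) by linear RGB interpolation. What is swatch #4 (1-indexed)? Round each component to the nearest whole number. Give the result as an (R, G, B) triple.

(87, 172, 110)

With 8 swatches and endpoints inclusive, swatch 4 sits at t = (4 − 1)/(8 − 1) = 3/7 ≈ 0.4286.
R = 26 + 0.4286 × (168 − 26) = 86.861 → 87
G = 188 + 0.4286 × (150 − 188) = 171.713 → 172
B = 156 + 0.4286 × (48 − 156) = 109.711 → 110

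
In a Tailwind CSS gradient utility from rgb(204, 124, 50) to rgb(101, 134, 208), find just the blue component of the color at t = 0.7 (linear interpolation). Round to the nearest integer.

161

B = 50 + 0.7 × (208 − 50) = 160.6 → 161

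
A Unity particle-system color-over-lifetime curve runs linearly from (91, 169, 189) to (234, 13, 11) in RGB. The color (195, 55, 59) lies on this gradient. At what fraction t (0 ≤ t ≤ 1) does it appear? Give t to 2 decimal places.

Invert the lerp on the B channel (largest span, 178): t = (59 − 189) / (11 − 189) = -130/-178 = 0.73034.
Check on R: (195 − 91)/(234 − 91) = 0.7273 ✓

0.73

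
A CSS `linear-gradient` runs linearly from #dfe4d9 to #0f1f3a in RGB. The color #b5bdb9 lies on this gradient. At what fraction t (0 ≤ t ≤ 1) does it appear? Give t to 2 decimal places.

0.20

Invert the lerp on the R channel (largest span, 208): t = (181 − 223) / (15 − 223) = -42/-208 = 0.20192.
Check on G: (189 − 228)/(31 − 228) = 0.198 ✓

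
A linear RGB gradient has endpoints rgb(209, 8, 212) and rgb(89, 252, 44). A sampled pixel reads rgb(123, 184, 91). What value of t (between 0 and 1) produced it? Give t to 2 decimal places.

0.72

Invert the lerp on the G channel (largest span, 244): t = (184 − 8) / (252 − 8) = 176/244 = 0.72131.
Check on R: (123 − 209)/(89 − 209) = 0.7167 ✓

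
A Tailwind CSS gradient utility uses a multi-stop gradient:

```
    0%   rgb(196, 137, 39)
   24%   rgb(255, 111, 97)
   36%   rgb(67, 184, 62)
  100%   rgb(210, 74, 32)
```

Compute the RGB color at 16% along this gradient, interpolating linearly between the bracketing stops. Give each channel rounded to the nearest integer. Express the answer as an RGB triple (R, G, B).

16% lies between the 0% and 24% stops, so the local fraction is t = (16 − 0)/(24 − 0) = 16/24 ≈ 0.6667.
R = 196 + 0.6667 × (255 − 196) = 235.335 → 235
G = 137 + 0.6667 × (111 − 137) = 119.666 → 120
B = 39 + 0.6667 × (97 − 39) = 77.669 → 78

(235, 120, 78)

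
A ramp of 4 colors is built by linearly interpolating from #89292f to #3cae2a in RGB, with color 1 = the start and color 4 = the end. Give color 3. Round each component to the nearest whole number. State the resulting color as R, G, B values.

With 4 swatches and endpoints inclusive, swatch 3 sits at t = (3 − 1)/(4 − 1) = 2/3 ≈ 0.6667.
#89292f → (137, 41, 47); #3cae2a → (60, 174, 42).
R = 137 + 0.6667 × (60 − 137) = 85.664 → 86
G = 41 + 0.6667 × (174 − 41) = 129.671 → 130
B = 47 + 0.6667 × (42 − 47) = 43.666 → 44

(86, 130, 44)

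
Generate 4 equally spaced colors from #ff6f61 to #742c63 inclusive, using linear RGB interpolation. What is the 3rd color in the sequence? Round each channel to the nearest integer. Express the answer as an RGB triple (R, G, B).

With 4 swatches and endpoints inclusive, swatch 3 sits at t = (3 − 1)/(4 − 1) = 2/3 ≈ 0.6667.
#ff6f61 → (255, 111, 97); #742c63 → (116, 44, 99).
R = 255 + 0.6667 × (116 − 255) = 162.329 → 162
G = 111 + 0.6667 × (44 − 111) = 66.331 → 66
B = 97 + 0.6667 × (99 − 97) = 98.333 → 98

(162, 66, 98)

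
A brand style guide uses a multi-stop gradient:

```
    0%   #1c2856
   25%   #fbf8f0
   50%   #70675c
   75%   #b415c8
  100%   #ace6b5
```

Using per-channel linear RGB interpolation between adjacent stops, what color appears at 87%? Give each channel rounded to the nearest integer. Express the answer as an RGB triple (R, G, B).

87% lies between the 75% and 100% stops, so the local fraction is t = (87 − 75)/(100 − 75) = 12/25 ≈ 0.48.
#b415c8 → (180, 21, 200); #ace6b5 → (172, 230, 181).
R = 180 + 0.48 × (172 − 180) = 176.16 → 176
G = 21 + 0.48 × (230 − 21) = 121.32 → 121
B = 200 + 0.48 × (181 − 200) = 190.88 → 191

(176, 121, 191)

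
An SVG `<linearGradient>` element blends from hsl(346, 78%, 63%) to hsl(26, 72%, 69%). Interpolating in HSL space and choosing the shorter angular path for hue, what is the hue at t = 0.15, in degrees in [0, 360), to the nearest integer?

Hue: 26 − 346 = -320°, but |-320| > 180 so the shorter arc goes the other way: Δh = -320 + 360 = 40°.
H = 346 + 0.15 × (40) = 352 → 352°

352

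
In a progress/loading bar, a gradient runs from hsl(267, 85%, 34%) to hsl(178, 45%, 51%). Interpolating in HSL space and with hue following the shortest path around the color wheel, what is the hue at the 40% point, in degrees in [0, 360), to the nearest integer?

Hue arc: Δh = 178 − 267 = -89° (|Δh| ≤ 180, already the shorter path).
H = 267 + 0.4 × (-89) = 231.4 → 231°

231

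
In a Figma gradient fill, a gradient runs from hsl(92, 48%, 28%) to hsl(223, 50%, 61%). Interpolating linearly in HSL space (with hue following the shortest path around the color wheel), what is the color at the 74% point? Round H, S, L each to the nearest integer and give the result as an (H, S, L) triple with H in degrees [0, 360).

Hue arc: Δh = 223 − 92 = 131° (|Δh| ≤ 180, already the shorter path).
H = 92 + 0.74 × (131) = 188.94 → 189°
S = 48 + 0.74 × (50 − 48) = 49.48 → 49%
L = 28 + 0.74 × (61 − 28) = 52.42 → 52%

(189, 49, 52)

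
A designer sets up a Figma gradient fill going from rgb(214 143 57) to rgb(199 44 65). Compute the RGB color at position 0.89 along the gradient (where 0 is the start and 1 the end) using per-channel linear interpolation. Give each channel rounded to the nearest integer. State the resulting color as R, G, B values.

R = 214 + 0.89 × (199 − 214) = 214 + 0.89 × -15 = 200.65 → 201
G = 143 + 0.89 × (44 − 143) = 143 + 0.89 × -99 = 54.89 → 55
B = 57 + 0.89 × (65 − 57) = 57 + 0.89 × 8 = 64.12 → 64
So the blended color is (201, 55, 64), about #c93740.

(201, 55, 64)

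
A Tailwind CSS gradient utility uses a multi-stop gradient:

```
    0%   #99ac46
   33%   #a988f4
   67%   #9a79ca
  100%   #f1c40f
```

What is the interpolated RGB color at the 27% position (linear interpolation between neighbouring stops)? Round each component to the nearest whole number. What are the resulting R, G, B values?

27% lies between the 0% and 33% stops, so the local fraction is t = (27 − 0)/(33 − 0) = 27/33 ≈ 0.8182.
#99ac46 → (153, 172, 70); #a988f4 → (169, 136, 244).
R = 153 + 0.8182 × (169 − 153) = 166.091 → 166
G = 172 + 0.8182 × (136 − 172) = 142.545 → 143
B = 70 + 0.8182 × (244 − 70) = 212.367 → 212

(166, 143, 212)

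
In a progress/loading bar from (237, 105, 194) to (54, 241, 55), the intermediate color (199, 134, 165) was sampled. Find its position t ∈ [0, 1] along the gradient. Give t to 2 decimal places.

0.21

Invert the lerp on the R channel (largest span, 183): t = (199 − 237) / (54 − 237) = -38/-183 = 0.20765.
Check on G: (134 − 105)/(241 − 105) = 0.2132 ✓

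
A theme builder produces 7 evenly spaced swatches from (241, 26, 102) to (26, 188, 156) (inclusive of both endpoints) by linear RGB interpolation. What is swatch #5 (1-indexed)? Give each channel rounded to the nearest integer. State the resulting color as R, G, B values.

With 7 swatches and endpoints inclusive, swatch 5 sits at t = (5 − 1)/(7 − 1) = 4/6 ≈ 0.6667.
R = 241 + 0.6667 × (26 − 241) = 97.66 → 98
G = 26 + 0.6667 × (188 − 26) = 134.005 → 134
B = 102 + 0.6667 × (156 − 102) = 138.002 → 138

(98, 134, 138)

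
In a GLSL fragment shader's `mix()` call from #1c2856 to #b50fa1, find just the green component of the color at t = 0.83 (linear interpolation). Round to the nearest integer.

G₁ = 40 (from #1c2856), G₂ = 15 (from #b50fa1).
G = 40 + 0.83 × (15 − 40) = 19.25 → 19

19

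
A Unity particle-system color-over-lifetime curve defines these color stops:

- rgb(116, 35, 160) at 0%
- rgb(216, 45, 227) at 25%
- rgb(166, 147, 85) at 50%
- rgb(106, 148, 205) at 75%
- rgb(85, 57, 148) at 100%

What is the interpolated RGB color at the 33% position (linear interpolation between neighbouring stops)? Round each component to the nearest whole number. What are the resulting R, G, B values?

33% lies between the 25% and 50% stops, so the local fraction is t = (33 − 25)/(50 − 25) = 8/25 ≈ 0.32.
R = 216 + 0.32 × (166 − 216) = 200 → 200
G = 45 + 0.32 × (147 − 45) = 77.64 → 78
B = 227 + 0.32 × (85 − 227) = 181.56 → 182

(200, 78, 182)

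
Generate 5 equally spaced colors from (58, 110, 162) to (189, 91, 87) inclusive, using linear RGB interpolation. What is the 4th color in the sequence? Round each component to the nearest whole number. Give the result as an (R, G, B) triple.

(156, 96, 106)

With 5 swatches and endpoints inclusive, swatch 4 sits at t = (4 − 1)/(5 − 1) = 3/4 ≈ 0.75.
R = 58 + 0.75 × (189 − 58) = 156.25 → 156
G = 110 + 0.75 × (91 − 110) = 95.75 → 96
B = 162 + 0.75 × (87 − 162) = 105.75 → 106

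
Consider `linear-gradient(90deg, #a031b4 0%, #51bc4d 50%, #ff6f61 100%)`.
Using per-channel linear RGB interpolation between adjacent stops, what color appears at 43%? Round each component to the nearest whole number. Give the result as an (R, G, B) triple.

43% lies between the 0% and 50% stops, so the local fraction is t = (43 − 0)/(50 − 0) = 43/50 ≈ 0.86.
#a031b4 → (160, 49, 180); #51bc4d → (81, 188, 77).
R = 160 + 0.86 × (81 − 160) = 92.06 → 92
G = 49 + 0.86 × (188 − 49) = 168.54 → 169
B = 180 + 0.86 × (77 − 180) = 91.42 → 91

(92, 169, 91)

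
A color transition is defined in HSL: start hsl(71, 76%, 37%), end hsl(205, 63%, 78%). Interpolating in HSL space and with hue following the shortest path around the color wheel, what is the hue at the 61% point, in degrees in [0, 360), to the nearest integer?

Hue arc: Δh = 205 − 71 = 134° (|Δh| ≤ 180, already the shorter path).
H = 71 + 0.61 × (134) = 152.74 → 153°

153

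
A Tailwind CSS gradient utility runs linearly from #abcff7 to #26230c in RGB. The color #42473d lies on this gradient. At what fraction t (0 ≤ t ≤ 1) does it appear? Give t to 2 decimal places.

0.79

Invert the lerp on the B channel (largest span, 235): t = (61 − 247) / (12 − 247) = -186/-235 = 0.79149.
Check on R: (66 − 171)/(38 − 171) = 0.7895 ✓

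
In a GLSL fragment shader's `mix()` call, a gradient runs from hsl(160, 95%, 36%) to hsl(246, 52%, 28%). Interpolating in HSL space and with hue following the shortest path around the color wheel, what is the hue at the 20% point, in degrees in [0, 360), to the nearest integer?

177

Hue arc: Δh = 246 − 160 = 86° (|Δh| ≤ 180, already the shorter path).
H = 160 + 0.2 × (86) = 177.2 → 177°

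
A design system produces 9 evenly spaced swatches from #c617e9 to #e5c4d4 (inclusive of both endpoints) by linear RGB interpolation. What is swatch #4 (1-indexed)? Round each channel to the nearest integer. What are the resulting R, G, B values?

With 9 swatches and endpoints inclusive, swatch 4 sits at t = (4 − 1)/(9 − 1) = 3/8 ≈ 0.375.
#c617e9 → (198, 23, 233); #e5c4d4 → (229, 196, 212).
R = 198 + 0.375 × (229 − 198) = 209.625 → 210
G = 23 + 0.375 × (196 − 23) = 87.875 → 88
B = 233 + 0.375 × (212 − 233) = 225.125 → 225

(210, 88, 225)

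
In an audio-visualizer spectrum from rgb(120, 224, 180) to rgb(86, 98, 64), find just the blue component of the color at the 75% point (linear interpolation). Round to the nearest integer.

B = 180 + 0.75 × (64 − 180) = 93 → 93

93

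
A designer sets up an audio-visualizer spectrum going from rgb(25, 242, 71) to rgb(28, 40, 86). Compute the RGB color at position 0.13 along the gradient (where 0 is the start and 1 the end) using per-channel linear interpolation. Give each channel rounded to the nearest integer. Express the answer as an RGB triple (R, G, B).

R = 25 + 0.13 × (28 − 25) = 25 + 0.13 × 3 = 25.39 → 25
G = 242 + 0.13 × (40 − 242) = 242 + 0.13 × -202 = 215.74 → 216
B = 71 + 0.13 × (86 − 71) = 71 + 0.13 × 15 = 72.95 → 73
So the blended color is (25, 216, 73), about #19d849.

(25, 216, 73)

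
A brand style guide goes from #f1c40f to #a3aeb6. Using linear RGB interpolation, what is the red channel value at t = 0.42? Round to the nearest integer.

R₁ = 241 (from #f1c40f), R₂ = 163 (from #a3aeb6).
R = 241 + 0.42 × (163 − 241) = 208.24 → 208

208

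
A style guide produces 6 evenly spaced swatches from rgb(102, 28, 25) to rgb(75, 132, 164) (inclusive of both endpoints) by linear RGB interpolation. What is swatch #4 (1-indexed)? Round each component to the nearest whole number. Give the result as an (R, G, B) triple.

With 6 swatches and endpoints inclusive, swatch 4 sits at t = (4 − 1)/(6 − 1) = 3/5 ≈ 0.6.
R = 102 + 0.6 × (75 − 102) = 85.8 → 86
G = 28 + 0.6 × (132 − 28) = 90.4 → 90
B = 25 + 0.6 × (164 − 25) = 108.4 → 108

(86, 90, 108)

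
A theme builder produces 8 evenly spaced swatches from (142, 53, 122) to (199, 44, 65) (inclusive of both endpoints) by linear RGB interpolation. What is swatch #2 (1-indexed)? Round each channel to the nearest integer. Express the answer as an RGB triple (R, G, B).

With 8 swatches and endpoints inclusive, swatch 2 sits at t = (2 − 1)/(8 − 1) = 1/7 ≈ 0.1429.
R = 142 + 0.1429 × (199 − 142) = 150.145 → 150
G = 53 + 0.1429 × (44 − 53) = 51.714 → 52
B = 122 + 0.1429 × (65 − 122) = 113.855 → 114

(150, 52, 114)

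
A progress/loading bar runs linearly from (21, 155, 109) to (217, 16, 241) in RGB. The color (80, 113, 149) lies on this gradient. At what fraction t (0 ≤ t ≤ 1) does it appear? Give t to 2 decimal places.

Invert the lerp on the R channel (largest span, 196): t = (80 − 21) / (217 − 21) = 59/196 = 0.30102.
Check on G: (113 − 155)/(16 − 155) = 0.3022 ✓

0.30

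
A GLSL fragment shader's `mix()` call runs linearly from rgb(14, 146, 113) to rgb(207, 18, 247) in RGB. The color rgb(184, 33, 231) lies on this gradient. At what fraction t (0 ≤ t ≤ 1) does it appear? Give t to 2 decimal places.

Invert the lerp on the R channel (largest span, 193): t = (184 − 14) / (207 − 14) = 170/193 = 0.88083.
Check on G: (33 − 146)/(18 − 146) = 0.8828 ✓

0.88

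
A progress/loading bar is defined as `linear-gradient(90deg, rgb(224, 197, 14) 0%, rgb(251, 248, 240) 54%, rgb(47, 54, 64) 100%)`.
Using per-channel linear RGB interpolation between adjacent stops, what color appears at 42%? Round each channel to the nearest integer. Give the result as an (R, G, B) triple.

42% lies between the 0% and 54% stops, so the local fraction is t = (42 − 0)/(54 − 0) = 42/54 ≈ 0.7778.
R = 224 + 0.7778 × (251 − 224) = 245.001 → 245
G = 197 + 0.7778 × (248 − 197) = 236.668 → 237
B = 14 + 0.7778 × (240 − 14) = 189.783 → 190

(245, 237, 190)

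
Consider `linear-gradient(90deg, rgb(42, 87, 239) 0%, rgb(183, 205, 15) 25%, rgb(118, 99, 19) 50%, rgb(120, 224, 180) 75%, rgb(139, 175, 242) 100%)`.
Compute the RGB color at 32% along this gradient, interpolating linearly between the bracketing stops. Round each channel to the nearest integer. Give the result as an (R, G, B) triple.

32% lies between the 25% and 50% stops, so the local fraction is t = (32 − 25)/(50 − 25) = 7/25 ≈ 0.28.
R = 183 + 0.28 × (118 − 183) = 164.8 → 165
G = 205 + 0.28 × (99 − 205) = 175.32 → 175
B = 15 + 0.28 × (19 − 15) = 16.12 → 16

(165, 175, 16)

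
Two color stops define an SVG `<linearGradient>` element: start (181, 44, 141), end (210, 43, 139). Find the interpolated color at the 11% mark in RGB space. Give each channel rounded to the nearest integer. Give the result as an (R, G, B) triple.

11% corresponds to t = 0.11.
R = 181 + 0.11 × (210 − 181) = 181 + 0.11 × 29 = 184.19 → 184
G = 44 + 0.11 × (43 − 44) = 44 + 0.11 × -1 = 43.89 → 44
B = 141 + 0.11 × (139 − 141) = 141 + 0.11 × -2 = 140.78 → 141
So the blended color is (184, 44, 141), about #b82c8d.

(184, 44, 141)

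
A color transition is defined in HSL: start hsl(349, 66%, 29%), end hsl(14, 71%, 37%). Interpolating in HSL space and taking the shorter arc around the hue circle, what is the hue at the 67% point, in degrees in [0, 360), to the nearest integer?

6

Hue: 14 − 349 = -335°, but |-335| > 180 so the shorter arc goes the other way: Δh = -335 + 360 = 25°.
H = 349 + 0.67 × (25) = 365.75 → 366 → 366 mod 360 = 6°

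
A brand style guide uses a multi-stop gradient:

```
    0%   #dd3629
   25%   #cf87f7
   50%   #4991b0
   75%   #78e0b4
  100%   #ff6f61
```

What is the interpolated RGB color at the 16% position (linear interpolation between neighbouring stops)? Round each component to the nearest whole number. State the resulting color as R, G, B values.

(212, 106, 173)

16% lies between the 0% and 25% stops, so the local fraction is t = (16 − 0)/(25 − 0) = 16/25 ≈ 0.64.
#dd3629 → (221, 54, 41); #cf87f7 → (207, 135, 247).
R = 221 + 0.64 × (207 − 221) = 212.04 → 212
G = 54 + 0.64 × (135 − 54) = 105.84 → 106
B = 41 + 0.64 × (247 − 41) = 172.84 → 173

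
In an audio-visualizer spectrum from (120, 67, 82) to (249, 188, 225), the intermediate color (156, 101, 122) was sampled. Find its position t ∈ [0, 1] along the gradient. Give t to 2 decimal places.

0.28

Invert the lerp on the B channel (largest span, 143): t = (122 − 82) / (225 − 82) = 40/143 = 0.27972.
Check on R: (156 − 120)/(249 − 120) = 0.2791 ✓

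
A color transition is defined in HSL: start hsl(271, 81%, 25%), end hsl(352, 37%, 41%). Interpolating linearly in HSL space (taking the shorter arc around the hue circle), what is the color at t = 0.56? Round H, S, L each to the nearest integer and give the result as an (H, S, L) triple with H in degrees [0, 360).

Hue arc: Δh = 352 − 271 = 81° (|Δh| ≤ 180, already the shorter path).
H = 271 + 0.56 × (81) = 316.36 → 316°
S = 81 + 0.56 × (37 − 81) = 56.36 → 56%
L = 25 + 0.56 × (41 − 25) = 33.96 → 34%

(316, 56, 34)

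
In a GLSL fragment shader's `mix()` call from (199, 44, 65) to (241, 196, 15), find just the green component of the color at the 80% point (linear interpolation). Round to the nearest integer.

G = 44 + 0.8 × (196 − 44) = 165.6 → 166

166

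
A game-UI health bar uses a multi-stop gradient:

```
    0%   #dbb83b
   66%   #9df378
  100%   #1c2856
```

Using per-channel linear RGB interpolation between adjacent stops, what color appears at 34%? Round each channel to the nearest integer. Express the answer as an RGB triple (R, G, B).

34% lies between the 0% and 66% stops, so the local fraction is t = (34 − 0)/(66 − 0) = 34/66 ≈ 0.5152.
#dbb83b → (219, 184, 59); #9df378 → (157, 243, 120).
R = 219 + 0.5152 × (157 − 219) = 187.058 → 187
G = 184 + 0.5152 × (243 − 184) = 214.397 → 214
B = 59 + 0.5152 × (120 − 59) = 90.427 → 90

(187, 214, 90)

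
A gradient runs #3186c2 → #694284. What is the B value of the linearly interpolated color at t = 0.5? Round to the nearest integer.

163

B₁ = 194 (from #3186c2), B₂ = 132 (from #694284).
B = 194 + 0.5 × (132 − 194) = 163 → 163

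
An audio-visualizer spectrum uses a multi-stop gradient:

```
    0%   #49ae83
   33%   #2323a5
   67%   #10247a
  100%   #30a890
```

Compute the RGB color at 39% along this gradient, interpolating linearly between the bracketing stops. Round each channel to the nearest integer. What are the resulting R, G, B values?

(32, 35, 157)

39% lies between the 33% and 67% stops, so the local fraction is t = (39 − 33)/(67 − 33) = 6/34 ≈ 0.1765.
#2323a5 → (35, 35, 165); #10247a → (16, 36, 122).
R = 35 + 0.1765 × (16 − 35) = 31.646 → 32
G = 35 + 0.1765 × (36 − 35) = 35.176 → 35
B = 165 + 0.1765 × (122 − 165) = 157.411 → 157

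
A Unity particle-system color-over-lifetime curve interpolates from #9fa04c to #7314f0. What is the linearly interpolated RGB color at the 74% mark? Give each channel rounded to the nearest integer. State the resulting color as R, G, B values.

(126, 56, 197)

#9fa04c → (159, 160, 76); #7314f0 → (115, 20, 240).
74% corresponds to t = 0.74.
R = 159 + 0.74 × (115 − 159) = 159 + 0.74 × -44 = 126.44 → 126
G = 160 + 0.74 × (20 − 160) = 160 + 0.74 × -140 = 56.4 → 56
B = 76 + 0.74 × (240 − 76) = 76 + 0.74 × 164 = 197.36 → 197
So the blended color is (126, 56, 197), about #7e38c5.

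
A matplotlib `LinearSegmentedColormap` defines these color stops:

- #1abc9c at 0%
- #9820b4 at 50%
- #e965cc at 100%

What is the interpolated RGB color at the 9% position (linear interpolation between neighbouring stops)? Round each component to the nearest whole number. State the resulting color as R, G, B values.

(49, 160, 160)

9% lies between the 0% and 50% stops, so the local fraction is t = (9 − 0)/(50 − 0) = 9/50 ≈ 0.18.
#1abc9c → (26, 188, 156); #9820b4 → (152, 32, 180).
R = 26 + 0.18 × (152 − 26) = 48.68 → 49
G = 188 + 0.18 × (32 − 188) = 159.92 → 160
B = 156 + 0.18 × (180 − 156) = 160.32 → 160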